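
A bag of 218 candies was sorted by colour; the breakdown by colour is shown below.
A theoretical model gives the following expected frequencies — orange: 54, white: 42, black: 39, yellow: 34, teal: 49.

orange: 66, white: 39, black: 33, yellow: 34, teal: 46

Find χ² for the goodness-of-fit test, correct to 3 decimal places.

χ² = (66−54)²/54 + (39−42)²/42 + (33−39)²/39 + (34−34)²/34 + (46−49)²/49
   = 2.6667 + 0.2143 + 0.9231 + 0.0000 + 0.1837
Sum = 3.988

3.988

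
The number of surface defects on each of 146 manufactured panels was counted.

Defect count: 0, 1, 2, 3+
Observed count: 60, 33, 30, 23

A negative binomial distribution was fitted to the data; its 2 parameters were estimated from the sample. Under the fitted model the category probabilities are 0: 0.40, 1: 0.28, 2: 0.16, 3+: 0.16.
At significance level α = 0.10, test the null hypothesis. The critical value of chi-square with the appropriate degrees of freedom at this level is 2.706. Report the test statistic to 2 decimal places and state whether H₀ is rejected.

Expected counts E_i = n·p_i: 146×0.40 = 58.4, 146×0.28 = 40.88, 146×0.16 = 23.36, 146×0.16 = 23.36.
χ² = (60−58.4)²/58.4 + (33−40.88)²/40.88 + (30−23.36)²/23.36 + (23−23.36)²/23.36
   = 0.044 + 1.519 + 1.887 + 0.006
Sum = 3.46
df = 1. Since 3.46 > 2.706, we reject H₀.

3.46; reject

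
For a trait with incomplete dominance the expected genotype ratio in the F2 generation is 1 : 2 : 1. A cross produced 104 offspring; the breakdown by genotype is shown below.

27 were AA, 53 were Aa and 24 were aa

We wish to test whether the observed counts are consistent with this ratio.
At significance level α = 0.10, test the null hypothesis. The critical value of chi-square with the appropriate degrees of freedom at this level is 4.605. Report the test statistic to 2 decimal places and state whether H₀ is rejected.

Ratio total = 4. Expected counts: 104×1/4 = 26, 104×2/4 = 52, 104×1/4 = 26.
AA: (27 − 26)²/26 = 1/26 = 0.038
Aa: (53 − 52)²/52 = 1/52 = 0.019
aa: (24 − 26)²/26 = 4/26 = 0.154
Sum = 0.21
df = 2. Since 0.21 < 4.605, we do not reject H₀.

0.21; do not reject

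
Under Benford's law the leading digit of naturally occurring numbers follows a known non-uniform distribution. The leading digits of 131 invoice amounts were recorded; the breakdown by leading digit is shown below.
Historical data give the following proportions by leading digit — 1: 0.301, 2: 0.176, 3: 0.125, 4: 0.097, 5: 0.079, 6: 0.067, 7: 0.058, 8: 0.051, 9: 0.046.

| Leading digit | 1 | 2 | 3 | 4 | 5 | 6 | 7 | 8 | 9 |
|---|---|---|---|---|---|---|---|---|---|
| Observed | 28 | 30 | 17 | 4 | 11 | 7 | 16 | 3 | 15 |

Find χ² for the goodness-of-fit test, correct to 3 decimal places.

Expected counts E_i = n·p_i: 131×0.301 = 39.431, 131×0.176 = 23.056, 131×0.125 = 16.375, 131×0.097 = 12.707, 131×0.079 = 10.349, 131×0.067 = 8.777, 131×0.058 = 7.598, 131×0.051 = 6.681, 131×0.046 = 6.026.
cat         O        E   (O−E)²/E
1          28   39.431     3.3138
2          30   23.056     2.0914
3          17   16.375     0.0239
4           4   12.707     5.9661
5          11   10.349     0.0410
6           7    8.777     0.3598
7          16    7.598     9.2911
8           3    6.681     2.0281
9          15    6.026    13.3642
Sum = 36.479

36.479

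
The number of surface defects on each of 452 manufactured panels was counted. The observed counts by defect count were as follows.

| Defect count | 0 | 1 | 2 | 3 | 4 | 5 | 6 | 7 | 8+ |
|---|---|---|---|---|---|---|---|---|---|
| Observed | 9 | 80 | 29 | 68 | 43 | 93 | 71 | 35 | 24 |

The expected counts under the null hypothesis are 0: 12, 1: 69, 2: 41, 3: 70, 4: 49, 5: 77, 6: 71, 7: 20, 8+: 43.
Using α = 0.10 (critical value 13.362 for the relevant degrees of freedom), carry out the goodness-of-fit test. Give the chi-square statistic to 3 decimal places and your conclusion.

29.778; reject

cat         O        E   (O−E)²/E
0           9       12     0.7500
1          80       69     1.7536
2          29       41     3.5122
3          68       70     0.0571
4          43       49     0.7347
5          93       77     3.3247
6          71       71     0.0000
7          35       20    11.2500
8+         24       43     8.3953
Sum = 29.778
df = 8. Since 29.778 > 13.362, we reject H₀.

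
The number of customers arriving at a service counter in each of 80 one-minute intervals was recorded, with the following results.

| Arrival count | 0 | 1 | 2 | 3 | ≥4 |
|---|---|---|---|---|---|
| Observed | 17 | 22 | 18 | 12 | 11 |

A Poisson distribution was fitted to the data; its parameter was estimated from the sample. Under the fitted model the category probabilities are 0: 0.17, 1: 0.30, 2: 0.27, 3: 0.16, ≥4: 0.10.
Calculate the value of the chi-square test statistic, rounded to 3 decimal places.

Expected counts E_i = n·p_i: 80×0.17 = 13.6, 80×0.30 = 24, 80×0.27 = 21.6, 80×0.16 = 12.8, 80×0.10 = 8.
0: (17 − 13.6)²/13.6 = 11.56/13.6 = 0.8500
1: (22 − 24)²/24 = 4/24 = 0.1667
2: (18 − 21.6)²/21.6 = 12.96/21.6 = 0.6000
3: (12 − 12.8)²/12.8 = 0.64/12.8 = 0.0500
≥4: (11 − 8)²/8 = 9/8 = 1.1250
Sum = 2.792

2.792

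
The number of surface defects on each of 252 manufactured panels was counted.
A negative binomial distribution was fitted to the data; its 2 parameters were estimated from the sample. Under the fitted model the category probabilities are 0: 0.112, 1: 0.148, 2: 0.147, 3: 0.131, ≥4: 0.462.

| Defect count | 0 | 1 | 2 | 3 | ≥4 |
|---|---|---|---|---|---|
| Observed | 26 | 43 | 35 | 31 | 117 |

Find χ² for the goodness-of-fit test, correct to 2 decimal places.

Expected counts E_i = n·p_i: 252×0.112 = 28.224, 252×0.148 = 37.296, 252×0.147 = 37.044, 252×0.131 = 33.012, 252×0.462 = 116.424.
χ² = (26−28.224)²/28.224 + (43−37.296)²/37.296 + (35−37.044)²/37.044 + (31−33.012)²/33.012 + (117−116.424)²/116.424
   = 0.175 + 0.872 + 0.113 + 0.123 + 0.003
Sum = 1.29

1.29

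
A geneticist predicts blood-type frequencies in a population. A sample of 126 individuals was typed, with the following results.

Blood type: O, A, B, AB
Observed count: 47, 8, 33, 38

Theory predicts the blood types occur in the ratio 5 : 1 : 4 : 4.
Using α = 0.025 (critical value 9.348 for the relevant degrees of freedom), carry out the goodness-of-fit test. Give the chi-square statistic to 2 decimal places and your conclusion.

0.56; do not reject

Ratio total = 14. Expected counts: 126×5/14 = 45, 126×1/14 = 9, 126×4/14 = 36, 126×4/14 = 36.
O: (47 − 45)²/45 = 4/45 = 0.089
A: (8 − 9)²/9 = 1/9 = 0.111
B: (33 − 36)²/36 = 9/36 = 0.250
AB: (38 − 36)²/36 = 4/36 = 0.111
Sum = 0.56
df = 3. Since 0.56 < 9.348, we do not reject H₀.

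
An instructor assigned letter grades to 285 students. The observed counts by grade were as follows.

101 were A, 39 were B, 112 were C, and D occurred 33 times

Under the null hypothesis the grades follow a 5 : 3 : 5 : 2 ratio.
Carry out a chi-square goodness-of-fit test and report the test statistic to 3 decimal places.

9.763

Ratio total = 15. Expected counts: 285×5/15 = 95, 285×3/15 = 57, 285×5/15 = 95, 285×2/15 = 38.
A: (101 − 95)²/95 = 36/95 = 0.3789
B: (39 − 57)²/57 = 324/57 = 5.6842
C: (112 − 95)²/95 = 289/95 = 3.0421
D: (33 − 38)²/38 = 25/38 = 0.6579
Sum = 9.763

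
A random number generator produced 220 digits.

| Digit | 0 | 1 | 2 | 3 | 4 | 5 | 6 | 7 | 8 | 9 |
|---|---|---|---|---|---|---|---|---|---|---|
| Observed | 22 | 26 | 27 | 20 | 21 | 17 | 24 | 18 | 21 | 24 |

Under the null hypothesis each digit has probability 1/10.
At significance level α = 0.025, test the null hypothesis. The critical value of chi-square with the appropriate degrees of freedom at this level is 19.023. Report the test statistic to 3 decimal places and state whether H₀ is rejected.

4.364; do not reject

Under H₀ each category has probability 1/10, so each expected count is 220/10 = 22.
0: (22 − 22)²/22 = 0/22 = 0.0000
1: (26 − 22)²/22 = 16/22 = 0.7273
2: (27 − 22)²/22 = 25/22 = 1.1364
3: (20 − 22)²/22 = 4/22 = 0.1818
4: (21 − 22)²/22 = 1/22 = 0.0455
5: (17 − 22)²/22 = 25/22 = 1.1364
6: (24 − 22)²/22 = 4/22 = 0.1818
7: (18 − 22)²/22 = 16/22 = 0.7273
8: (21 − 22)²/22 = 1/22 = 0.0455
9: (24 − 22)²/22 = 4/22 = 0.1818
Sum = 4.364
df = 9. Since 4.364 < 19.023, we do not reject H₀.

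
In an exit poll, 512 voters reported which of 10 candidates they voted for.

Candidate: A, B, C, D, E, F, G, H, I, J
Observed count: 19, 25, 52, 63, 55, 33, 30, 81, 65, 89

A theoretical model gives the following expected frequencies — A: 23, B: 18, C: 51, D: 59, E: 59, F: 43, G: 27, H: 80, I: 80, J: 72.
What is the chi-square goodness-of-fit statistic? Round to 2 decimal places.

A: (19 − 23)²/23 = 16/23 = 0.696
B: (25 − 18)²/18 = 49/18 = 2.722
C: (52 − 51)²/51 = 1/51 = 0.020
D: (63 − 59)²/59 = 16/59 = 0.271
E: (55 − 59)²/59 = 16/59 = 0.271
F: (33 − 43)²/43 = 100/43 = 2.326
G: (30 − 27)²/27 = 9/27 = 0.333
H: (81 − 80)²/80 = 1/80 = 0.013
I: (65 − 80)²/80 = 225/80 = 2.813
J: (89 − 72)²/72 = 289/72 = 4.014
Sum = 13.48

13.48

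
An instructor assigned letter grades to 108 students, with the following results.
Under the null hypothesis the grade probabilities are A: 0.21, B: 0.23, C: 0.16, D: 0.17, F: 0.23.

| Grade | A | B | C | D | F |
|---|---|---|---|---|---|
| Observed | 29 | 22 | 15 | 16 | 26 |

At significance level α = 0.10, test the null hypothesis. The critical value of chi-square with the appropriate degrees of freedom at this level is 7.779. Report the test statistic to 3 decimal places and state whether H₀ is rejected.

Expected counts E_i = n·p_i: 108×0.21 = 22.68, 108×0.23 = 24.84, 108×0.16 = 17.28, 108×0.17 = 18.36, 108×0.23 = 24.84.
χ² = (29−22.68)²/22.68 + (22−24.84)²/24.84 + (15−17.28)²/17.28 + (16−18.36)²/18.36 + (26−24.84)²/24.84
   = 1.7611 + 0.3247 + 0.3008 + 0.3034 + 0.0542
Sum = 2.744
df = 4. Since 2.744 < 7.779, we do not reject H₀.

2.744; do not reject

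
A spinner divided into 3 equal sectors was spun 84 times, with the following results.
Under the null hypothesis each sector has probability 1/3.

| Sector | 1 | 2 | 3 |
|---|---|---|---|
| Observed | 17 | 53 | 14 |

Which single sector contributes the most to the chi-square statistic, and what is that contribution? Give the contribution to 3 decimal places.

2, 22.321

Under H₀ each category has probability 1/3, so each expected count is 84/3 = 28.
1: (17 − 28)²/28 = 121/28 = 4.3214
2: (53 − 28)²/28 = 625/28 = 22.3214
3: (14 − 28)²/28 = 196/28 = 7.0000
The largest term is for 2: 22.321.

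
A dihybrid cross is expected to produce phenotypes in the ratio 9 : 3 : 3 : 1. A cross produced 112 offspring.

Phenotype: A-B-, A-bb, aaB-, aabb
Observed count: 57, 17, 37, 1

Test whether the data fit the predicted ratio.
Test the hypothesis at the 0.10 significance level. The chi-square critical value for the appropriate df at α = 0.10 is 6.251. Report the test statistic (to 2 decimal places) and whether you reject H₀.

Ratio total = 16. Expected counts: 112×9/16 = 63, 112×3/16 = 21, 112×3/16 = 21, 112×1/16 = 7.
A-B-: (57 − 63)²/63 = 36/63 = 0.571
A-bb: (17 − 21)²/21 = 16/21 = 0.762
aaB-: (37 − 21)²/21 = 256/21 = 12.190
aabb: (1 − 7)²/7 = 36/7 = 5.143
Sum = 18.67
df = 3. Since 18.67 > 6.251, we reject H₀.

18.67; reject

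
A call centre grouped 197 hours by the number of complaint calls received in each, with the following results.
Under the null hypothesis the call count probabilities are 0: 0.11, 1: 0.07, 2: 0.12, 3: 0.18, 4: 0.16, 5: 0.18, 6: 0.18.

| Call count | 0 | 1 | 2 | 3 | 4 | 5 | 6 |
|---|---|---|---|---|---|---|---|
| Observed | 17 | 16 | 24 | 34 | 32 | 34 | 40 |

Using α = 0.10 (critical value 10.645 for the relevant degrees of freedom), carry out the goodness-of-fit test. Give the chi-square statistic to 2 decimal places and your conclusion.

2.07; do not reject

Expected counts E_i = n·p_i: 197×0.11 = 21.67, 197×0.07 = 13.79, 197×0.12 = 23.64, 197×0.18 = 35.46, 197×0.16 = 31.52, 197×0.18 = 35.46, 197×0.18 = 35.46.
cat         O        E   (O−E)²/E
0          17    21.67      1.006
1          16    13.79      0.354
2          24    23.64      0.005
3          34    35.46      0.060
4          32    31.52      0.007
5          34    35.46      0.060
6          40    35.46      0.581
Sum = 2.07
df = 6. Since 2.07 < 10.645, we do not reject H₀.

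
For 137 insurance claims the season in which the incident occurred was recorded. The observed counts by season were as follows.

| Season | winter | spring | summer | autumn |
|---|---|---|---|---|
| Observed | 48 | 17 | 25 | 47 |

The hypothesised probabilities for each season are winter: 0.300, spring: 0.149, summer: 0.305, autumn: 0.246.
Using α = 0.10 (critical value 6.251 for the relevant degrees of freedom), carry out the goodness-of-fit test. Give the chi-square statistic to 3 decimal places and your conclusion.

Expected counts E_i = n·p_i: 137×0.300 = 41.1, 137×0.149 = 20.413, 137×0.305 = 41.785, 137×0.246 = 33.702.
χ² = (48−41.1)²/41.1 + (17−20.413)²/20.413 + (25−41.785)²/41.785 + (47−33.702)²/33.702
   = 1.1584 + 0.5706 + 6.7425 + 5.2471
Sum = 13.719
df = 3. Since 13.719 > 6.251, we reject H₀.

13.719; reject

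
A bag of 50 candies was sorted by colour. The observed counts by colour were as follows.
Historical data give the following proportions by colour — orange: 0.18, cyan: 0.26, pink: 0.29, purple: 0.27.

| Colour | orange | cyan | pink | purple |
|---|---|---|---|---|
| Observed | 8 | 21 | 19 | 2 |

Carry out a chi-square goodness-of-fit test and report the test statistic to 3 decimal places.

Expected counts E_i = n·p_i: 50×0.18 = 9, 50×0.26 = 13, 50×0.29 = 14.5, 50×0.27 = 13.5.
cat         O        E   (O−E)²/E
orange      8        9     0.1111
cyan       21       13     4.9231
pink       19     14.5     1.3966
purple      2     13.5     9.7963
Sum = 16.227

16.227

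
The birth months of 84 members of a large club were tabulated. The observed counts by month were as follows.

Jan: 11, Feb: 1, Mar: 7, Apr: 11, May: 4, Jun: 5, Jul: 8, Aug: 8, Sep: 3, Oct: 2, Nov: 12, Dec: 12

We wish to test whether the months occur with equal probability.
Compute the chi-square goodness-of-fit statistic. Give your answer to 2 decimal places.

Expected count for each of the 12 categories: 84/12 = 7.
cat         O        E   (O−E)²/E
Jan        11        7      2.286
Feb         1        7      5.143
Mar         7        7      0.000
Apr        11        7      2.286
May         4        7      1.286
Jun         5        7      0.571
Jul         8        7      0.143
Aug         8        7      0.143
Sep         3        7      2.286
Oct         2        7      3.571
Nov        12        7      3.571
Dec        12        7      3.571
Sum = 24.86

24.86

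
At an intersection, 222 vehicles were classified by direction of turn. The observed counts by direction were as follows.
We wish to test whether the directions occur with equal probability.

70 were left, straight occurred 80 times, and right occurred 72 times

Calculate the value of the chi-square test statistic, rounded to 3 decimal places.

0.757

Under H₀ each category has probability 1/3, so each expected count is 222/3 = 74.
left: (70 − 74)²/74 = 16/74 = 0.2162
straight: (80 − 74)²/74 = 36/74 = 0.4865
right: (72 − 74)²/74 = 4/74 = 0.0541
Sum = 0.757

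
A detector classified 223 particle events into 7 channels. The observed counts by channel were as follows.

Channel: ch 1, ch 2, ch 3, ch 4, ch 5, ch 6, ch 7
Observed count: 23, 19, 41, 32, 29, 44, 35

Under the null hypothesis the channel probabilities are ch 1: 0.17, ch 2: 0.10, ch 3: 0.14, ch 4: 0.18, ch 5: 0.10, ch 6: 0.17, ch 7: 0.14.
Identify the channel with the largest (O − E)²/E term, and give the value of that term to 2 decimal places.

ch 1, 5.86

Expected counts E_i = n·p_i: 223×0.17 = 37.91, 223×0.10 = 22.3, 223×0.14 = 31.22, 223×0.18 = 40.14, 223×0.10 = 22.3, 223×0.17 = 37.91, 223×0.14 = 31.22.
ch 1: (23 − 37.91)²/37.91 = 222.3081/37.91 = 5.864
ch 2: (19 − 22.3)²/22.3 = 10.89/22.3 = 0.488
ch 3: (41 − 31.22)²/31.22 = 95.6484/31.22 = 3.064
ch 4: (32 − 40.14)²/40.14 = 66.2596/40.14 = 1.651
ch 5: (29 − 22.3)²/22.3 = 44.89/22.3 = 2.013
ch 6: (44 − 37.91)²/37.91 = 37.0881/37.91 = 0.978
ch 7: (35 − 31.22)²/31.22 = 14.2884/31.22 = 0.458
The largest term is for ch 1: 5.86.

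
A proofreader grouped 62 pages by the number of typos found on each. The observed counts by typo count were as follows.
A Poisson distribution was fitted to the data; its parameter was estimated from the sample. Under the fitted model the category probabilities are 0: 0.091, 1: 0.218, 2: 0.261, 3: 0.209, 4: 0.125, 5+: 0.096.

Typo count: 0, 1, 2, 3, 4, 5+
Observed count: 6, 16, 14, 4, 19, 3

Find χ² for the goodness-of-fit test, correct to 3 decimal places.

24.761

Expected counts E_i = n·p_i: 62×0.091 = 5.642, 62×0.218 = 13.516, 62×0.261 = 16.182, 62×0.209 = 12.958, 62×0.125 = 7.75, 62×0.096 = 5.952.
cat         O        E   (O−E)²/E
0           6    5.642     0.0227
1          16   13.516     0.4565
2          14   16.182     0.2942
3           4   12.958     6.1928
4          19     7.75    16.3306
5+          3    5.952     1.4641
Sum = 24.761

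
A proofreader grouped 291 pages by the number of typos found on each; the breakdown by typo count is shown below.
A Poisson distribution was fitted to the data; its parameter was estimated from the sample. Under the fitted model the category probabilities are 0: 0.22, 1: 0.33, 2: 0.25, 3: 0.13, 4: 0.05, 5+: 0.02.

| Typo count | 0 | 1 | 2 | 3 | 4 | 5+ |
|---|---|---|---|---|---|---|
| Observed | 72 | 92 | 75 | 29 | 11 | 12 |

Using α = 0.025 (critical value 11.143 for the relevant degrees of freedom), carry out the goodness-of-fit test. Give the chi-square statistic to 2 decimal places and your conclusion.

10.72; do not reject

Expected counts E_i = n·p_i: 291×0.22 = 64.02, 291×0.33 = 96.03, 291×0.25 = 72.75, 291×0.13 = 37.83, 291×0.05 = 14.55, 291×0.02 = 5.82.
0: (72 − 64.02)²/64.02 = 63.6804/64.02 = 0.995
1: (92 − 96.03)²/96.03 = 16.2409/96.03 = 0.169
2: (75 − 72.75)²/72.75 = 5.0625/72.75 = 0.070
3: (29 − 37.83)²/37.83 = 77.9689/37.83 = 2.061
4: (11 − 14.55)²/14.55 = 12.6025/14.55 = 0.866
5+: (12 − 5.82)²/5.82 = 38.1924/5.82 = 6.562
Sum = 10.72
df = 4. Since 10.72 < 11.143, we do not reject H₀.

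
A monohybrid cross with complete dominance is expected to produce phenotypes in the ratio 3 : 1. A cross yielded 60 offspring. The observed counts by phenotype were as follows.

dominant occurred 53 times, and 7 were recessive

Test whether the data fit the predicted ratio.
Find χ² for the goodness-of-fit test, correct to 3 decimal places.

Ratio total = 4. Expected counts: 60×3/4 = 45, 60×1/4 = 15.
dominant: (53 − 45)²/45 = 64/45 = 1.4222
recessive: (7 − 15)²/15 = 64/15 = 4.2667
Sum = 5.689

5.689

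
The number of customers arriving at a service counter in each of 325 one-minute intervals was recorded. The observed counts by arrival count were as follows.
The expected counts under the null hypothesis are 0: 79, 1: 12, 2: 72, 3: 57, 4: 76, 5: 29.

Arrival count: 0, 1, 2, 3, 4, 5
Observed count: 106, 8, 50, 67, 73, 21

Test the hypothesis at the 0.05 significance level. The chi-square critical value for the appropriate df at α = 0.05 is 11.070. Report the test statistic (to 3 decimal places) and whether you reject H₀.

21.363; reject

cat         O        E   (O−E)²/E
0         106       79     9.2278
1           8       12     1.3333
2          50       72     6.7222
3          67       57     1.7544
4          73       76     0.1184
5          21       29     2.2069
Sum = 21.363
df = 5. Since 21.363 > 11.070, we reject H₀.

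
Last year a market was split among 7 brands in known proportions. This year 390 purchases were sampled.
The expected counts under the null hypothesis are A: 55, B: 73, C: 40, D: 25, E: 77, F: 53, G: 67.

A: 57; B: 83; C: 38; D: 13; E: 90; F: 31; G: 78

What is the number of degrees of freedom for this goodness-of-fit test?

6

There are k = 7 categories and no parameters were estimated from the data, so df = 7 − 1 = 6.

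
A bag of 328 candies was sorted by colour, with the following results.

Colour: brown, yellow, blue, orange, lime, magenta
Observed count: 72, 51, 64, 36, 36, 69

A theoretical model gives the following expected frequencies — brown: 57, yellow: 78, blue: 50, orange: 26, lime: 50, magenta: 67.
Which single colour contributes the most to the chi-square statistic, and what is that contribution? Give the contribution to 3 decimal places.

brown: (72 − 57)²/57 = 225/57 = 3.9474
yellow: (51 − 78)²/78 = 729/78 = 9.3462
blue: (64 − 50)²/50 = 196/50 = 3.9200
orange: (36 − 26)²/26 = 100/26 = 3.8462
lime: (36 − 50)²/50 = 196/50 = 3.9200
magenta: (69 − 67)²/67 = 4/67 = 0.0597
The largest term is for yellow: 9.346.

yellow, 9.346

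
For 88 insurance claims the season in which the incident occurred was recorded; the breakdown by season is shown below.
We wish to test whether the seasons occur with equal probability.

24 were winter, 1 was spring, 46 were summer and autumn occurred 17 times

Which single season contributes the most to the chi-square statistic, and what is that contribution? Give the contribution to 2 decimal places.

Expected count for each of the 4 categories: 88/4 = 22.
winter: (24 − 22)²/22 = 4/22 = 0.182
spring: (1 − 22)²/22 = 441/22 = 20.045
summer: (46 − 22)²/22 = 576/22 = 26.182
autumn: (17 − 22)²/22 = 25/22 = 1.136
The largest term is for summer: 26.18.

summer, 26.18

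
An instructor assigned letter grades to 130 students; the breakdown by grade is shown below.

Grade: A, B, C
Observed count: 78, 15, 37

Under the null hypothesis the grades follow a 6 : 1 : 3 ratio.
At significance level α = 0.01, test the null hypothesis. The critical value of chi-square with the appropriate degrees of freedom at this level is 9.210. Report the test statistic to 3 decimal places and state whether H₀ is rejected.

Ratio total = 10. Expected counts: 130×6/10 = 78, 130×1/10 = 13, 130×3/10 = 39.
χ² = (78−78)²/78 + (15−13)²/13 + (37−39)²/39
   = 0.0000 + 0.3077 + 0.1026
Sum = 0.410
df = 2. Since 0.410 < 9.210, we do not reject H₀.

0.410; do not reject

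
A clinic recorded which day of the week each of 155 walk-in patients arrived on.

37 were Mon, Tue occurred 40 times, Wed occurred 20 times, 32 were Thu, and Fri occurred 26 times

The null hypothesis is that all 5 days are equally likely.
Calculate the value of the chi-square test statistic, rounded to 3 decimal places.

Expected count for each of the 5 categories: 155/5 = 31.
cat         O        E   (O−E)²/E
Mon        37       31     1.1613
Tue        40       31     2.6129
Wed        20       31     3.9032
Thu        32       31     0.0323
Fri        26       31     0.8065
Sum = 8.516

8.516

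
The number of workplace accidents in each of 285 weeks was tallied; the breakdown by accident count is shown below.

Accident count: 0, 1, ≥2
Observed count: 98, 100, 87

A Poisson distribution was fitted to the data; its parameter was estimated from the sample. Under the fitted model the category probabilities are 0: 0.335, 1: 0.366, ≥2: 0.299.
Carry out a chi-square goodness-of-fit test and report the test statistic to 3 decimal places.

0.282

Expected counts E_i = n·p_i: 285×0.335 = 95.475, 285×0.366 = 104.31, 285×0.299 = 85.215.
0: (98 − 95.475)²/95.475 = 6.375625/95.475 = 0.0668
1: (100 − 104.31)²/104.31 = 18.5761/104.31 = 0.1781
≥2: (87 − 85.215)²/85.215 = 3.186225/85.215 = 0.0374
Sum = 0.282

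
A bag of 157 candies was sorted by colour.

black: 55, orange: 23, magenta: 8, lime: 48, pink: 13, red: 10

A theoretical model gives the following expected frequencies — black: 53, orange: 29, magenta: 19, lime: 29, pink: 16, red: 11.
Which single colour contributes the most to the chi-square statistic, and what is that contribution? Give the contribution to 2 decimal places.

cat          O        E   (O−E)²/E
black       55       53      0.075
orange      23       29      1.241
magenta      8       19      6.368
lime        48       29     12.448
pink        13       16      0.563
red         10       11      0.091
The largest term is for lime: 12.45.

lime, 12.45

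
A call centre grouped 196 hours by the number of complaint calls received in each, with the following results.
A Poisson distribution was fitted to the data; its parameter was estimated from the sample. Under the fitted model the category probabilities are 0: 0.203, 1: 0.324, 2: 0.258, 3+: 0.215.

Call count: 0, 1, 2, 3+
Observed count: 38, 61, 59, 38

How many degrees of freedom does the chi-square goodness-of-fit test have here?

There are k = 4 categories and 1 parameter estimated from the data, so df = 4 − 1 − 1 = 2.

2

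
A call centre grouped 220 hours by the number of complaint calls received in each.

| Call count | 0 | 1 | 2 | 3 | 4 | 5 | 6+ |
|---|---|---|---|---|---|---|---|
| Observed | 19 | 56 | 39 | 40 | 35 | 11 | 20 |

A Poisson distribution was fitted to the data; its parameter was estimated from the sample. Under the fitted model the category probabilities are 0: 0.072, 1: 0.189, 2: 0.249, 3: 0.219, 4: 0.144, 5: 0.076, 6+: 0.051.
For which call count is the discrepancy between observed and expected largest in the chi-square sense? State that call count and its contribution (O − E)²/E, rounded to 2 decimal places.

6+, 6.87

Expected counts E_i = n·p_i: 220×0.072 = 15.84, 220×0.189 = 41.58, 220×0.249 = 54.78, 220×0.219 = 48.18, 220×0.144 = 31.68, 220×0.076 = 16.72, 220×0.051 = 11.22.
cat         O        E   (O−E)²/E
0          19    15.84      0.630
1          56    41.58      5.001
2          39    54.78      4.546
3          40    48.18      1.389
4          35    31.68      0.348
5          11    16.72      1.957
6+         20    11.22      6.871
The largest term is for 6+: 6.87.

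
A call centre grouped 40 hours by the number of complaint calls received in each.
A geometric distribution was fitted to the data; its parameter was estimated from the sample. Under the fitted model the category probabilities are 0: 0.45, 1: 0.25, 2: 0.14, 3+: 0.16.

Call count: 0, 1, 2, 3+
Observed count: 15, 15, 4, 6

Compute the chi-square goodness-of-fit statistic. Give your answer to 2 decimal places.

3.48

Expected counts E_i = n·p_i: 40×0.45 = 18, 40×0.25 = 10, 40×0.14 = 5.6, 40×0.16 = 6.4.
0: (15 − 18)²/18 = 9/18 = 0.500
1: (15 − 10)²/10 = 25/10 = 2.500
2: (4 − 5.6)²/5.6 = 2.56/5.6 = 0.457
3+: (6 − 6.4)²/6.4 = 0.16/6.4 = 0.025
Sum = 3.48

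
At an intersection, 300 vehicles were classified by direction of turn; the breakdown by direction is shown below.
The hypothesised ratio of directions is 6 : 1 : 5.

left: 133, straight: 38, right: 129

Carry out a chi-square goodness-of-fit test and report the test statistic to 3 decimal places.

8.815

Ratio total = 12. Expected counts: 300×6/12 = 150, 300×1/12 = 25, 300×5/12 = 125.
cat           O        E   (O−E)²/E
left        133      150     1.9267
straight     38       25     6.7600
right       129      125     0.1280
Sum = 8.815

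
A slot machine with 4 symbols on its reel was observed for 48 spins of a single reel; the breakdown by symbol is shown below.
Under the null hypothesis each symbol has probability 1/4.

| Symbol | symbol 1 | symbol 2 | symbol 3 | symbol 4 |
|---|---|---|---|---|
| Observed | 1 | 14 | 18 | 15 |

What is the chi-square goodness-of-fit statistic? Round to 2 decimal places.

14.17

Under H₀ each category has probability 1/4, so each expected count is 48/4 = 12.
χ² = (1−12)²/12 + (14−12)²/12 + (18−12)²/12 + (15−12)²/12
   = 10.083 + 0.333 + 3.000 + 0.750
Sum = 14.17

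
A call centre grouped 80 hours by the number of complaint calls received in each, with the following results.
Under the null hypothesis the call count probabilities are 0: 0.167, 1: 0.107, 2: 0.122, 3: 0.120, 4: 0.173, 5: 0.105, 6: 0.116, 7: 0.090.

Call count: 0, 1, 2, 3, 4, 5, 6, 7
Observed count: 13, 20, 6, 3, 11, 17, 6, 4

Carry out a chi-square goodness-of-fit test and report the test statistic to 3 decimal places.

33.254

Expected counts E_i = n·p_i: 80×0.167 = 13.36, 80×0.107 = 8.56, 80×0.122 = 9.76, 80×0.120 = 9.6, 80×0.173 = 13.84, 80×0.105 = 8.4, 80×0.116 = 9.28, 80×0.090 = 7.2.
0: (13 − 13.36)²/13.36 = 0.1296/13.36 = 0.0097
1: (20 − 8.56)²/8.56 = 130.8736/8.56 = 15.2890
2: (6 − 9.76)²/9.76 = 14.1376/9.76 = 1.4485
3: (3 − 9.6)²/9.6 = 43.56/9.6 = 4.5375
4: (11 − 13.84)²/13.84 = 8.0656/13.84 = 0.5828
5: (17 − 8.4)²/8.4 = 73.96/8.4 = 8.8048
6: (6 − 9.28)²/9.28 = 10.7584/9.28 = 1.1593
7: (4 − 7.2)²/7.2 = 10.24/7.2 = 1.4222
Sum = 33.254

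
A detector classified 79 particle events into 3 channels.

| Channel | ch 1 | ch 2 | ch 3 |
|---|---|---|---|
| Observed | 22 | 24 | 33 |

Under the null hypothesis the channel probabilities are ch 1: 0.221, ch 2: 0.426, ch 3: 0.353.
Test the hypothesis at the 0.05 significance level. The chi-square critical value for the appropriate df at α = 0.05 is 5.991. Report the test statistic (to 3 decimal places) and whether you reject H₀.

4.888; do not reject

Expected counts E_i = n·p_i: 79×0.221 = 17.459, 79×0.426 = 33.654, 79×0.353 = 27.887.
cat         O        E   (O−E)²/E
ch 1       22   17.459     1.1811
ch 2       24   33.654     2.7694
ch 3       33   27.887     0.9375
Sum = 4.888
df = 2. Since 4.888 < 5.991, we do not reject H₀.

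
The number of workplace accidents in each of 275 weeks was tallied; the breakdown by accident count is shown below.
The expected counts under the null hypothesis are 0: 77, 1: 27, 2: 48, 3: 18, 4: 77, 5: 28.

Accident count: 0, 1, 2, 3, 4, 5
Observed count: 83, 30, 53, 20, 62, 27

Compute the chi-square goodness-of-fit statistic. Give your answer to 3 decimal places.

χ² = (83−77)²/77 + (30−27)²/27 + (53−48)²/48 + (20−18)²/18 + (62−77)²/77 + (27−28)²/28
   = 0.4675 + 0.3333 + 0.5208 + 0.2222 + 2.9221 + 0.0357
Sum = 4.502

4.502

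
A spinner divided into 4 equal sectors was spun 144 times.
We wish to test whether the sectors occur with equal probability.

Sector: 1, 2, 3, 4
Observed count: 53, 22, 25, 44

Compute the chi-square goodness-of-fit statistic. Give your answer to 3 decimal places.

Expected count for each of the 4 categories: 144/4 = 36.
1: (53 − 36)²/36 = 289/36 = 8.0278
2: (22 − 36)²/36 = 196/36 = 5.4444
3: (25 − 36)²/36 = 121/36 = 3.3611
4: (44 − 36)²/36 = 64/36 = 1.7778
Sum = 18.611

18.611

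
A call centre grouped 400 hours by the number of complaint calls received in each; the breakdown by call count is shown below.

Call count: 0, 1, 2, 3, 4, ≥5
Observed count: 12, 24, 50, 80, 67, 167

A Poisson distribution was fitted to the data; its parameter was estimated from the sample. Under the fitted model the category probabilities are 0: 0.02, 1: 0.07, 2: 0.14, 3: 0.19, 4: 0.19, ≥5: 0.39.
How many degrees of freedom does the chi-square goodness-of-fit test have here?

There are k = 6 categories and 1 parameter estimated from the data, so df = 6 − 1 − 1 = 4.

4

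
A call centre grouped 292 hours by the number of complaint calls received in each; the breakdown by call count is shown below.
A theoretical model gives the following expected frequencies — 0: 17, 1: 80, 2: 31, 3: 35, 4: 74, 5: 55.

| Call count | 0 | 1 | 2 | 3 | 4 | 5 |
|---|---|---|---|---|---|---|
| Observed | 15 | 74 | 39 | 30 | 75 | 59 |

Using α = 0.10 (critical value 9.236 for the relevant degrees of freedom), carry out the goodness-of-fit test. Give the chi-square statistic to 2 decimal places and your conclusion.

0: (15 − 17)²/17 = 4/17 = 0.235
1: (74 − 80)²/80 = 36/80 = 0.450
2: (39 − 31)²/31 = 64/31 = 2.065
3: (30 − 35)²/35 = 25/35 = 0.714
4: (75 − 74)²/74 = 1/74 = 0.014
5: (59 − 55)²/55 = 16/55 = 0.291
Sum = 3.77
df = 5. Since 3.77 < 9.236, we do not reject H₀.

3.77; do not reject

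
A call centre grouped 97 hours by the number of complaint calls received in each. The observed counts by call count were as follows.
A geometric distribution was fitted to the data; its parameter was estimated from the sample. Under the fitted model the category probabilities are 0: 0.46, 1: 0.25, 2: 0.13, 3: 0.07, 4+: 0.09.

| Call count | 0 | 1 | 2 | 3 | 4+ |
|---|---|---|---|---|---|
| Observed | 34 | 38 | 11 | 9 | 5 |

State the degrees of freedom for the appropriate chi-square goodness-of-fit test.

3

There are k = 5 categories and 1 parameter estimated from the data, so df = 5 − 1 − 1 = 3.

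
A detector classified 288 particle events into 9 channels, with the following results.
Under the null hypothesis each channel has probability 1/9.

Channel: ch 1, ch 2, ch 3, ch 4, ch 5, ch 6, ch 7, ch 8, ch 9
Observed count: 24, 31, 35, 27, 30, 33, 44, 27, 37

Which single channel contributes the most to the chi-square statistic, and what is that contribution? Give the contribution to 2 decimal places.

Expected count for each of the 9 categories: 288/9 = 32.
χ² = (24−32)²/32 + (31−32)²/32 + (35−32)²/32 + (27−32)²/32 + (30−32)²/32 + (33−32)²/32 + (44−32)²/32 + (27−32)²/32 + (37−32)²/32
   = 2.000 + 0.031 + 0.281 + 0.781 + 0.125 + 0.031 + 4.500 + 0.781 + 0.781
The largest term is for ch 7: 4.50.

ch 7, 4.50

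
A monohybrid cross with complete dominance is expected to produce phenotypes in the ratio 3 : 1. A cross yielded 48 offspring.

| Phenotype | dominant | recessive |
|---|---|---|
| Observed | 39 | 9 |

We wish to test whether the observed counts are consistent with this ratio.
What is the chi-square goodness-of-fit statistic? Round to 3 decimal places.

1.000

Ratio total = 4. Expected counts: 48×3/4 = 36, 48×1/4 = 12.
χ² = (39−36)²/36 + (9−12)²/12
   = 0.2500 + 0.7500
Sum = 1.000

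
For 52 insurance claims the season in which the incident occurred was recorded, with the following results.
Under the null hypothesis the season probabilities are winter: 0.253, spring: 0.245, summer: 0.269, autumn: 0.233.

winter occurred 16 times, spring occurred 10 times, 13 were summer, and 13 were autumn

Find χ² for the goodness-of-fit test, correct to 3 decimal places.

1.338

Expected counts E_i = n·p_i: 52×0.253 = 13.156, 52×0.245 = 12.74, 52×0.269 = 13.988, 52×0.233 = 12.116.
χ² = (16−13.156)²/13.156 + (10−12.74)²/12.74 + (13−13.988)²/13.988 + (13−12.116)²/12.116
   = 0.6148 + 0.5893 + 0.0698 + 0.0645
Sum = 1.338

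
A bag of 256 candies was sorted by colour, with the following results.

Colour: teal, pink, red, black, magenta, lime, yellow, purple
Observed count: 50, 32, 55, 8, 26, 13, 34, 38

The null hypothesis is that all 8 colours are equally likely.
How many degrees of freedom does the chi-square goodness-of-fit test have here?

There are k = 8 categories and no parameters were estimated from the data, so df = 8 − 1 = 7.

7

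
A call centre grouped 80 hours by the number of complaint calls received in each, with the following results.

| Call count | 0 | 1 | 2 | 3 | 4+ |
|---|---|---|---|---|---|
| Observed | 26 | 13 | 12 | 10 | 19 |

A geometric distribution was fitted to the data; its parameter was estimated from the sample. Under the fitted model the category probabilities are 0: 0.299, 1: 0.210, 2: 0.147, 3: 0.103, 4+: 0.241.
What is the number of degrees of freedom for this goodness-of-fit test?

3

There are k = 5 categories and 1 parameter estimated from the data, so df = 5 − 1 − 1 = 3.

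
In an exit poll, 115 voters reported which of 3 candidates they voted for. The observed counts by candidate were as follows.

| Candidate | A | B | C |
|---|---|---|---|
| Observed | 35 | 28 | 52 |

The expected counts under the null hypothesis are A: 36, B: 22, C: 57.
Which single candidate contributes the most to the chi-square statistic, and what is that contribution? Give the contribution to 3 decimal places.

B, 1.636

χ² = (35−36)²/36 + (28−22)²/22 + (52−57)²/57
   = 0.0278 + 1.6364 + 0.4386
The largest term is for B: 1.636.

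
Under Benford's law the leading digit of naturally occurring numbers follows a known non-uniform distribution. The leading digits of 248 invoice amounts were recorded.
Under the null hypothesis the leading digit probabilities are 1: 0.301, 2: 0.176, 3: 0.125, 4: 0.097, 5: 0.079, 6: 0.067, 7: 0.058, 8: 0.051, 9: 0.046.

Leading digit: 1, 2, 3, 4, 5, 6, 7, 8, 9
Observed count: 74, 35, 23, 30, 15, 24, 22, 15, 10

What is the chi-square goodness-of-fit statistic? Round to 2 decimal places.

Expected counts E_i = n·p_i: 248×0.301 = 74.648, 248×0.176 = 43.648, 248×0.125 = 31, 248×0.097 = 24.056, 248×0.079 = 19.592, 248×0.067 = 16.616, 248×0.058 = 14.384, 248×0.051 = 12.648, 248×0.046 = 11.408.
cat         O        E   (O−E)²/E
1          74   74.648      0.006
2          35   43.648      1.713
3          23       31      2.065
4          30   24.056      1.469
5          15   19.592      1.076
6          24   16.616      3.281
7          22   14.384      4.032
8          15   12.648      0.437
9          10   11.408      0.174
Sum = 14.25

14.25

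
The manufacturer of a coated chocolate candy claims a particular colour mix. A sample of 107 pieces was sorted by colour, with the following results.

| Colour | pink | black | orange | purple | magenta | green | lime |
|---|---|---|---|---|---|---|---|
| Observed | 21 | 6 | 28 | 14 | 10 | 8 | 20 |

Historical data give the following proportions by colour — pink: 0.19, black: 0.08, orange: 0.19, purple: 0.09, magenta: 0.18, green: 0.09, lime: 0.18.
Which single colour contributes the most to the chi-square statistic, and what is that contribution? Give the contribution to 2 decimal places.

Expected counts E_i = n·p_i: 107×0.19 = 20.33, 107×0.08 = 8.56, 107×0.19 = 20.33, 107×0.09 = 9.63, 107×0.18 = 19.26, 107×0.09 = 9.63, 107×0.18 = 19.26.
pink: (21 − 20.33)²/20.33 = 0.4489/20.33 = 0.022
black: (6 − 8.56)²/8.56 = 6.5536/8.56 = 0.766
orange: (28 − 20.33)²/20.33 = 58.8289/20.33 = 2.894
purple: (14 − 9.63)²/9.63 = 19.0969/9.63 = 1.983
magenta: (10 − 19.26)²/19.26 = 85.7476/19.26 = 4.452
green: (8 − 9.63)²/9.63 = 2.6569/9.63 = 0.276
lime: (20 − 19.26)²/19.26 = 0.5476/19.26 = 0.028
The largest term is for magenta: 4.45.

magenta, 4.45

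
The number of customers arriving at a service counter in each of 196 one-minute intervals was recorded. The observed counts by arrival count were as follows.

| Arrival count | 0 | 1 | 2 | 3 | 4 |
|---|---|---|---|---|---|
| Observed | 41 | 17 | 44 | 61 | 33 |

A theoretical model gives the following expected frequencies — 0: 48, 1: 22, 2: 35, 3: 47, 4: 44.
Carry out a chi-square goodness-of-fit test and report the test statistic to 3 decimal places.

11.392

cat         O        E   (O−E)²/E
0          41       48     1.0208
1          17       22     1.1364
2          44       35     2.3143
3          61       47     4.1702
4          33       44     2.7500
Sum = 11.392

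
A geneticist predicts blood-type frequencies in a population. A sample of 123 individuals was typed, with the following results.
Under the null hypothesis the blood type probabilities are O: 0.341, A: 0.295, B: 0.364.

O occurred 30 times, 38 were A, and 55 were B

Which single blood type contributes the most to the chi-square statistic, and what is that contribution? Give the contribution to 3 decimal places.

Expected counts E_i = n·p_i: 123×0.341 = 41.943, 123×0.295 = 36.285, 123×0.364 = 44.772.
χ² = (30−41.943)²/41.943 + (38−36.285)²/36.285 + (55−44.772)²/44.772
   = 3.4007 + 0.0811 + 2.3365
The largest term is for O: 3.401.

O, 3.401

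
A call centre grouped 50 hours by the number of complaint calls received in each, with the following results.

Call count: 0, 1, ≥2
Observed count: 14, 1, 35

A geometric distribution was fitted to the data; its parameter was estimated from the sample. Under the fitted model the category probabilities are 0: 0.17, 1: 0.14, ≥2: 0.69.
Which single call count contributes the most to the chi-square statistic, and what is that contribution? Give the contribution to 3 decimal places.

1, 5.143

Expected counts E_i = n·p_i: 50×0.17 = 8.5, 50×0.14 = 7, 50×0.69 = 34.5.
χ² = (14−8.5)²/8.5 + (1−7)²/7 + (35−34.5)²/34.5
   = 3.5588 + 5.1429 + 0.0072
The largest term is for 1: 5.143.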